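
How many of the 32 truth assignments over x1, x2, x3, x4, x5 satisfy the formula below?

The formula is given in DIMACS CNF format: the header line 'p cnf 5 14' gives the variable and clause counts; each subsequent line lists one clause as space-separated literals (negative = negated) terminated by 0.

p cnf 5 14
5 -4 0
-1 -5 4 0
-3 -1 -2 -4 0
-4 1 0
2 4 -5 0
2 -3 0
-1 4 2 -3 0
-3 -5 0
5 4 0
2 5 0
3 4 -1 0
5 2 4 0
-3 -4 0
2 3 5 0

3

There are 2^5 = 32 truth assignments over (x1, x2, x3, x4, x5).
Split on x3. With x3 = True, the clauses containing x3 are satisfied and ¬x3 drops from the rest; 0 of the 2^4 = 16 assignments to the other variables satisfy what remains.
With x3 = False, by the same count on the reduced clause set, 3 assignments work.
Total: 0 + 3 = 3.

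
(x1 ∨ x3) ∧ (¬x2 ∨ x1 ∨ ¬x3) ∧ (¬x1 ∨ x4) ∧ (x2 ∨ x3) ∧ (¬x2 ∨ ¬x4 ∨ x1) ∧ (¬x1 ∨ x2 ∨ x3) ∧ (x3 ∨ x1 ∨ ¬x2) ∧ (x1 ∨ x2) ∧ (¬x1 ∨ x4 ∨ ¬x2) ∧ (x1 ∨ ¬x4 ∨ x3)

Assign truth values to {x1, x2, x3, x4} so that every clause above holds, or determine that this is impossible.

x1 ↦ True; x2 ↦ False; x3 ↦ True; x4 ↦ True

Case x1 = True:
The clause (x4) is unit, so x4 = True.
Case x2 = False:
The clause (x3) is unit, so x3 = True.
Every clause now holds.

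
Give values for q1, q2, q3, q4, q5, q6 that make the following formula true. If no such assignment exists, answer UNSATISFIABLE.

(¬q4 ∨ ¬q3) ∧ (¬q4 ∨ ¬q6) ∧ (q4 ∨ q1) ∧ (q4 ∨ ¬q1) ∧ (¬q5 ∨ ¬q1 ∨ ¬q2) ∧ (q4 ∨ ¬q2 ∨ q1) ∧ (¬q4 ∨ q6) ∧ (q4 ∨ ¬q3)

Branch on q4: set q4 = False.
Unit clause (q1) forces q1 = True.
But (¬q1) is also a unit clause — contradiction.
Backtrack on q4: now try q4 = True.
Unit clause (¬q3) forces q3 = False.
Unit clause (¬q6) forces q6 = False.
But (q6) is also a unit clause — contradiction.
Both values of q4 lead to a conflict.

UNSATISFIABLE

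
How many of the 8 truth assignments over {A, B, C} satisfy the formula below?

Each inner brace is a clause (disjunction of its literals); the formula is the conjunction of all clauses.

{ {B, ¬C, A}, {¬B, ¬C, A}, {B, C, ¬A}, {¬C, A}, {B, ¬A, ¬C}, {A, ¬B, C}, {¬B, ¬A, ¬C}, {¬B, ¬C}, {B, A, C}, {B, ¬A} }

1

There are 2^3 = 8 truth assignments over (A, B, C).
Check each against the 10 clauses (columns in the order A, B, C):
  F F F  ✗ fails (B ∨ A ∨ C)
  F F T  ✗ fails (B ∨ ¬C ∨ A)
  F T F  ✗ fails (A ∨ ¬B ∨ C)
  F T T  ✗ fails (¬B ∨ ¬C ∨ A)
  T F F  ✗ fails (B ∨ C ∨ ¬A)
  T F T  ✗ fails (B ∨ ¬A ∨ ¬C)
  T T F  ✓ satisfies all
  T T T  ✗ fails (¬B ∨ ¬A ∨ ¬C)
1 of the 8 rows is a model.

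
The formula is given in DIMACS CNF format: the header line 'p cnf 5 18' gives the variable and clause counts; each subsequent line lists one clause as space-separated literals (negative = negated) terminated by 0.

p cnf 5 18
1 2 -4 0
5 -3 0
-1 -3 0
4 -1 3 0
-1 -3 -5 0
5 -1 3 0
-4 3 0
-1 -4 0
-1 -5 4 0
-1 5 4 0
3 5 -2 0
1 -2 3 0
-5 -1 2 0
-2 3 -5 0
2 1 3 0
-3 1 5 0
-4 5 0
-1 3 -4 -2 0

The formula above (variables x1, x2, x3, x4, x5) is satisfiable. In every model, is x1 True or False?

Suppose x1 = True.
The clause (¬x3) is unit, so x3 = False.
The clause (x4) is unit, so x4 = True.
But (¬x4) is also a unit clause — contradiction.
So every satisfying assignment has x1 = False.

False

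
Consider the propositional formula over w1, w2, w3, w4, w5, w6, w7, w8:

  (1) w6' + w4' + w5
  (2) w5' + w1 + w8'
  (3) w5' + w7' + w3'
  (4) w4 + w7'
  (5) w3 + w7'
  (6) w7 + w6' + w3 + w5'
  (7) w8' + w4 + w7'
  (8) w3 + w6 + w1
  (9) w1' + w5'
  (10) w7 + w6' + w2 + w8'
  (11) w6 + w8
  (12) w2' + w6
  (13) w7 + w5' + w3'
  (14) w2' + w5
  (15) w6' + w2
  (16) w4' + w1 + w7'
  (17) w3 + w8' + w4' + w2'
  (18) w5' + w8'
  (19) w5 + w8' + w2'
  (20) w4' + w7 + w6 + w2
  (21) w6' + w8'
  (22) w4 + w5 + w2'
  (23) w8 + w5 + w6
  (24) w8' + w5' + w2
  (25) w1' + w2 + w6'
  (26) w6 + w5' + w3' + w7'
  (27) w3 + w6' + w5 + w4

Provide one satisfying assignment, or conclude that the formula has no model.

w1: 0,  w2: 0,  w3: 1,  w4: 0,  w5: 0,  w6: 0,  w7: 0,  w8: 1

Case w4 = 0:
From the singleton clause (w7'), w7 = 0.
Case w1 = 0:
Case w5 = 0:
From the singleton clause (w2'), w2 = 0.
From the singleton clause (w6'), w6 = 0.
From the singleton clause (w3), w3 = 1.
From the singleton clause (w8), w8 = 1.
Every clause now holds.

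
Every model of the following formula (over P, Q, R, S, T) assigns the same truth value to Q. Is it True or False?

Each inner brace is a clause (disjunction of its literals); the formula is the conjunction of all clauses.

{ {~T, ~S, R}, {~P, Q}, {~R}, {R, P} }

Suppose Q = 0.
The clause (~P) is unit, so P = 0.
The clause (~R) is unit, so R = 0.
That conflicts with the unit clause (R).
So every satisfying assignment has Q = True.

True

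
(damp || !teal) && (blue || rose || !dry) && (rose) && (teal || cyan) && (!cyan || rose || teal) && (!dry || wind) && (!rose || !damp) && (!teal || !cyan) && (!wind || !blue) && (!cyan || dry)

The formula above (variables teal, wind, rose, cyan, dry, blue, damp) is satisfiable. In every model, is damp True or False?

False

Suppose damp = true.
Unit clause (rose) forces rose = true.
That conflicts with the unit clause (!rose).
So every satisfying assignment has damp = False.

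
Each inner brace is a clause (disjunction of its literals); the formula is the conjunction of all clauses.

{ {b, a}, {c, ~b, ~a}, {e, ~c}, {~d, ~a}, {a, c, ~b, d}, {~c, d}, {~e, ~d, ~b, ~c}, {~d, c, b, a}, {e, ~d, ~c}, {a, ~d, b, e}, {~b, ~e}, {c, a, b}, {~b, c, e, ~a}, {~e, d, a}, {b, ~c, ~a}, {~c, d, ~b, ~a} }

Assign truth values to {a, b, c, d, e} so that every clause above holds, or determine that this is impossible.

a=0, b=1, c=0, d=1, e=0

Try b = 1.
From the singleton clause (~e), e = 0.
From the singleton clause (~c), c = 0.
From the singleton clause (~a), a = 0.
From the singleton clause (d), d = 1.
This assignment satisfies each clause.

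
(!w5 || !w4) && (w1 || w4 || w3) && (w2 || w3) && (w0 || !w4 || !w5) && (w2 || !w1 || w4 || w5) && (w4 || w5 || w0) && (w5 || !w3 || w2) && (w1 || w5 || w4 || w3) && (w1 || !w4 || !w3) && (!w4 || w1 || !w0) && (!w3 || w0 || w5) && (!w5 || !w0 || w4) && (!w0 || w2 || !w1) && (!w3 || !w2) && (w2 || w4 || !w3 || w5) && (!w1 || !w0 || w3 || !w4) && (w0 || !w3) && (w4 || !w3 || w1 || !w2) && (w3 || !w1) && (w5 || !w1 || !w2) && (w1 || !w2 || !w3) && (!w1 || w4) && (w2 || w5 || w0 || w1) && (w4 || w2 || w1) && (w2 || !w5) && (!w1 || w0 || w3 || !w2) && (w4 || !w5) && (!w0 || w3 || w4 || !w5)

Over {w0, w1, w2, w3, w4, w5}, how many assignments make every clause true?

1

There are 2^6 = 64 truth assignments over (w0, w1, w2, w3, w4, w5).
Split on w3. With w3 = true, the clauses containing w3 are satisfied and !w3 drops from the rest; 0 of the 2^5 = 32 assignments to the other variables satisfy what remains.
With w3 = false, by the same count on the reduced clause set, 1 assignment works.
Total: 0 + 1 = 1.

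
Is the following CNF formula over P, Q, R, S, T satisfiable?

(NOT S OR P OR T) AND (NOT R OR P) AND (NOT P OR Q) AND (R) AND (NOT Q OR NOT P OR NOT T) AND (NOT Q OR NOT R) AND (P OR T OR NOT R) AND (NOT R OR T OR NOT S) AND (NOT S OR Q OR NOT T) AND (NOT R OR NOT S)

From the singleton clause (R), R = true.
From the singleton clause (P), P = true.
From the singleton clause (Q), Q = true.
That conflicts with the unit clause (NOT Q).
No assignment satisfies every clause.

No, unsatisfiable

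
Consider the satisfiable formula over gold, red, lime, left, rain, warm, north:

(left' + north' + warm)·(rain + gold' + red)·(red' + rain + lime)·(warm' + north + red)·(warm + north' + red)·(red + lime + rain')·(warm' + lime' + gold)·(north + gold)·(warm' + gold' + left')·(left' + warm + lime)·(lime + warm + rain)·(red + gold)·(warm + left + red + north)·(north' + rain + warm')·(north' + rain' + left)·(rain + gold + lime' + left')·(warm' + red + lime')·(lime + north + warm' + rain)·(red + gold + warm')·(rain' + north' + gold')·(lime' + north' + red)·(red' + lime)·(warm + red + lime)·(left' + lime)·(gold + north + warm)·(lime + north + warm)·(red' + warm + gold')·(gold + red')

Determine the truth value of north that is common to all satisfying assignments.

Suppose north = 1.
Suppose left = 0.
Unit clause (rain') forces rain = 0.
Unit clause (warm') forces warm = 0.
Unit clause (red) forces red = 1.
Unit clause (lime) forces lime = 1.
Unit clause (gold') forces gold = 0.
That conflicts with the unit clause (gold).
That branch fails; take left = 1 instead.
Unit clause (warm) forces warm = 1.
Unit clause (gold') forces gold = 0.
Unit clause (lime') forces lime = 0.
That conflicts with the unit clause (lime).
Either choice for left ends in contradiction.
So every satisfying assignment has north = False.

False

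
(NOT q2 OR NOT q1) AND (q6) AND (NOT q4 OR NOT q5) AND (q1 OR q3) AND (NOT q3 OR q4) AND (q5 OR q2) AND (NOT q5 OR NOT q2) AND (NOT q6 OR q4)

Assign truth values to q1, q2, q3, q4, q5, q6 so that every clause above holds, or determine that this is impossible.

(q6) alone gives q6 = true.
(q4) alone gives q4 = true.
(NOT q5) alone gives q5 = false.
(q2) alone gives q2 = true.
(NOT q1) alone gives q1 = false.
(q3) alone gives q3 = true.
All clauses are satisfied.

q1 ↦ false, q2 ↦ true, q3 ↦ true, q4 ↦ true, q5 ↦ false, q6 ↦ true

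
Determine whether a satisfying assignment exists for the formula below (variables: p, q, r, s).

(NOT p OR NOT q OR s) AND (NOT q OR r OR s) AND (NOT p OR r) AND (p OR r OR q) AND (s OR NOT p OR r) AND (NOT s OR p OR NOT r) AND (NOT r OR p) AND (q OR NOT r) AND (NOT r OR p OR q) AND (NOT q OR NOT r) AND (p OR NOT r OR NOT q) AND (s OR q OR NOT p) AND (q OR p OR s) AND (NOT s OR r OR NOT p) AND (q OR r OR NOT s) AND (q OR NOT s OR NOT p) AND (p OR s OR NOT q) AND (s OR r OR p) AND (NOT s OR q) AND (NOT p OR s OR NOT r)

Satisfiable

Branch on p: set p = false.
The clause (NOT r) is unit, so r = false.
The clause (q) is unit, so q = true.
The clause (s) is unit, so s = true.
All clauses are satisfied.
A satisfying assignment: p ↦ false,  q ↦ true,  r ↦ false,  s ↦ true.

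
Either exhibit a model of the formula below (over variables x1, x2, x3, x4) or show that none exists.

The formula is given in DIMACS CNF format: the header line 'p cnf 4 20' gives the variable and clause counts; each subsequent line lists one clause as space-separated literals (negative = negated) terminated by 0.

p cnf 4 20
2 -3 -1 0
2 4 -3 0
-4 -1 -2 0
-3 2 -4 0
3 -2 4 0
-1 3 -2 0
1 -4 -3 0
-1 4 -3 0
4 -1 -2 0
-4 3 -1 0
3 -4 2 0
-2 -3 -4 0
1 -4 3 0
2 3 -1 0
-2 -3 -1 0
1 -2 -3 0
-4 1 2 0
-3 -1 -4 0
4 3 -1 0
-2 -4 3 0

Branch on x2: set x2 = False.
Branch on x3: set x3 = False.
The clause (¬x4) is unit, so x4 = False.
The clause (¬x1) is unit, so x1 = False.
Every clause now holds.

x1 ↦ False, x2 ↦ False, x3 ↦ False, x4 ↦ False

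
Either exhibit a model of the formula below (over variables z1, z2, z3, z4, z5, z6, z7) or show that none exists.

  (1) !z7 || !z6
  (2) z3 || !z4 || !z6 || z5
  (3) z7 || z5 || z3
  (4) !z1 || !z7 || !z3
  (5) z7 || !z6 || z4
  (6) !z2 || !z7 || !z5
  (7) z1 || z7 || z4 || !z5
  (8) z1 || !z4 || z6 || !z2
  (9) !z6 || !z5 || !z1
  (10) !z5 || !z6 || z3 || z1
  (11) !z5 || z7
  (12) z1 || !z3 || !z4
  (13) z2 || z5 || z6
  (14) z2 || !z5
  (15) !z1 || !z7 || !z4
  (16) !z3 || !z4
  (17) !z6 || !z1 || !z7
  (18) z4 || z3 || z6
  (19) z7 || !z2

z1=false,  z2=true,  z3=true,  z4=false,  z5=false,  z6=false,  z7=true

Case z7 = true:
(!z6) alone gives z6 = false.
Case z1 = false:
Case z2 = true:
(!z5) alone gives z5 = false.
(!z4) alone gives z4 = false.
(z3) alone gives z3 = true.
Every clause now holds.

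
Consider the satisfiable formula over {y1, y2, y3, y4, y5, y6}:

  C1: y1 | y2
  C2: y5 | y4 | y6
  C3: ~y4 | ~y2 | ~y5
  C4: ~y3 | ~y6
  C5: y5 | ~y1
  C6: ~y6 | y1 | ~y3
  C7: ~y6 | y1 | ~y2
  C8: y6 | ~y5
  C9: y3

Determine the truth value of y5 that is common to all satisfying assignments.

Suppose y5 = 1.
From the singleton clause (y6), y6 = 1.
From the singleton clause (~y3), y3 = 0.
Now (y3) is unsatisfied and unit — conflict.
So every satisfying assignment has y5 = False.

False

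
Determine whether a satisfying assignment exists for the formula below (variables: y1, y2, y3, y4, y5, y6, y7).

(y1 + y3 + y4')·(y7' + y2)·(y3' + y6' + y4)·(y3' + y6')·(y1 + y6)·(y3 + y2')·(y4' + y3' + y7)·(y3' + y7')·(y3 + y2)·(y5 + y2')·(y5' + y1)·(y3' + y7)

Unsatisfiable

Try y7 = 0.
The clause (y3') is unit, so y3 = 0.
The clause (y2') is unit, so y2 = 0.
Now (y2) is unsatisfied and unit — conflict.
Backtrack on y7: now try y7 = 1.
The clause (y2) is unit, so y2 = 1.
The clause (y3) is unit, so y3 = 1.
Now (y3') is unsatisfied and unit — conflict.
Neither y7 = 1 nor y7 = 0 works.
No assignment satisfies every clause.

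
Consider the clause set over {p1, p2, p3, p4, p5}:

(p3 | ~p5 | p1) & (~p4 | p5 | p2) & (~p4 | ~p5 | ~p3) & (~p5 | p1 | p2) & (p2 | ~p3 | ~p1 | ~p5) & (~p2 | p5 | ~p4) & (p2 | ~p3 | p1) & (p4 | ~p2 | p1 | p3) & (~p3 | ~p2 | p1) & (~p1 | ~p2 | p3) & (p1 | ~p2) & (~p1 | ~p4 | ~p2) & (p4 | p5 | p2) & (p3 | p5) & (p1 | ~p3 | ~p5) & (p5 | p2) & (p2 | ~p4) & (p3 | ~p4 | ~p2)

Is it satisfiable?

Satisfiable

Suppose p1 = 1.
Suppose p2 = 1.
From the singleton clause (p3), p3 = 1.
From the singleton clause (~p4), p4 = 0.
No clause remains; p5 is free.
A satisfying assignment: p1 ↦ 1; p2 ↦ 1; p3 ↦ 1; p4 ↦ 0; p5 ↦ 0.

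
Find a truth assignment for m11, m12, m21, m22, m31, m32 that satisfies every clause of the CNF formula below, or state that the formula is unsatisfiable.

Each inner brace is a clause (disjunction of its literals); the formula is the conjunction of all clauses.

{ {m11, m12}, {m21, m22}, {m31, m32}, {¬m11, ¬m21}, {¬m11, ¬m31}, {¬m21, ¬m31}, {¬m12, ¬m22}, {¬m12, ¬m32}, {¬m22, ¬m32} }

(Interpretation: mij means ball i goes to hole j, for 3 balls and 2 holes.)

UNSATISFIABLE

Suppose m11 = True.
The clause (¬m21) is unit, so m21 = False.
The clause (m22) is unit, so m22 = True.
The clause (¬m31) is unit, so m31 = False.
The clause (m32) is unit, so m32 = True.
But (¬m32) is also a unit clause — contradiction.
Backtrack on m11: now try m11 = False.
The clause (m12) is unit, so m12 = True.
The clause (¬m22) is unit, so m22 = False.
The clause (m21) is unit, so m21 = True.
The clause (¬m31) is unit, so m31 = False.
The clause (m32) is unit, so m32 = True.
But (¬m32) is also a unit clause — contradiction.
Neither m11 = True nor m11 = False works.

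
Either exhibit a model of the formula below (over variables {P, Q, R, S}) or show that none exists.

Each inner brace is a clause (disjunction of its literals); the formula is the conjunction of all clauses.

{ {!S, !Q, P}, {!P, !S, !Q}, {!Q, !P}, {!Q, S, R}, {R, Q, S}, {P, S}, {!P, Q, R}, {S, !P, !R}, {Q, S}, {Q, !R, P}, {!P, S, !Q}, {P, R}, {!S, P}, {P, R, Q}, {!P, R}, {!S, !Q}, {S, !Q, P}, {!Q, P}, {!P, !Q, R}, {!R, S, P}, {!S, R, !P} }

P: true; Q: false; R: true; S: true

Suppose Q = false.
The clause (S) is unit, so S = true.
The clause (P) is unit, so P = true.
The clause (R) is unit, so R = true.
All clauses are satisfied.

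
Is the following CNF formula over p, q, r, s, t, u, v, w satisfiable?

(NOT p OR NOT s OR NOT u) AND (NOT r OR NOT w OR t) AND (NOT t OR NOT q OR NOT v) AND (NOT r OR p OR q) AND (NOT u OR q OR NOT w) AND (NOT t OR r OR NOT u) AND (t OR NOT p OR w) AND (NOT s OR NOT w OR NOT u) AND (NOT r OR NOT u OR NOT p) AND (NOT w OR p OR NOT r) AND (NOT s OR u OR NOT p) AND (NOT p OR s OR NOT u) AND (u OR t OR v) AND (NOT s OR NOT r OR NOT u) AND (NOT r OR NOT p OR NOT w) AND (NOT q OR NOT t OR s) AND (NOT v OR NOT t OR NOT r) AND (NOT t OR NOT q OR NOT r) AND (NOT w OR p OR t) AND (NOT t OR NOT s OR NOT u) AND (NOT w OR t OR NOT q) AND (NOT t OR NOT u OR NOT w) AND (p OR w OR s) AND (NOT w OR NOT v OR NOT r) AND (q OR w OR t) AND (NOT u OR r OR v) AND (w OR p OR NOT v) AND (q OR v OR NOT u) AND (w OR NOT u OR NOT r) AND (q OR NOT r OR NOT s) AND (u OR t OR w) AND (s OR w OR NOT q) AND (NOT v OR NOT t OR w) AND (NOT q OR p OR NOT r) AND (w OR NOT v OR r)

Case p = true:
Case s = false:
Unit clause (NOT u) forces u = false.
Case t = true:
Unit clause (NOT q) forces q = false.
Case r = false:
Case v = true:
Unit clause (w) forces w = true.
This assignment satisfies each clause.
A satisfying assignment: p=true, q=false, r=false, s=false, t=true, u=false, v=true, w=true.

Yes, satisfiable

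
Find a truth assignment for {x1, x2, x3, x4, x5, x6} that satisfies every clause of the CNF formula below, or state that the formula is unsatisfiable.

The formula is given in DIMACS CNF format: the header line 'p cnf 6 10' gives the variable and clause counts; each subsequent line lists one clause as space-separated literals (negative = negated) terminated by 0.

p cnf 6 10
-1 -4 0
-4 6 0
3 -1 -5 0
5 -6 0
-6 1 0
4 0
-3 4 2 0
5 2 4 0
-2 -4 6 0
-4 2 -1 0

From the singleton clause (x4), x4 = True.
From the singleton clause (¬x1), x1 = False.
From the singleton clause (x6), x6 = True.
Now (¬x6) is unsatisfied and unit — conflict.

UNSATISFIABLE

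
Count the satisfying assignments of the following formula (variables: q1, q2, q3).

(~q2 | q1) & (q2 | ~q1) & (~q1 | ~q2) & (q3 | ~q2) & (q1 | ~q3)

There are 2^3 = 8 truth assignments over (q1, q2, q3).
Split on q3. With q3 = 1, the clauses containing q3 are satisfied and ~q3 drops from the rest; 0 of the 2^2 = 4 assignments to the other variables satisfy what remains.
With q3 = 0, by the same count on the reduced clause set, 1 assignment works.
Total: 0 + 1 = 1.

1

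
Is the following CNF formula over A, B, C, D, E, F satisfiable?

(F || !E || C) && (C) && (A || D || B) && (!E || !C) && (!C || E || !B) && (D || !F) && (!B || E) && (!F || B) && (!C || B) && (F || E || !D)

Unsatisfiable

Unit clause (C) forces C = true.
Unit clause (!E) forces E = false.
Unit clause (!B) forces B = false.
Now (B) is unsatisfied and unit — conflict.
No assignment satisfies every clause.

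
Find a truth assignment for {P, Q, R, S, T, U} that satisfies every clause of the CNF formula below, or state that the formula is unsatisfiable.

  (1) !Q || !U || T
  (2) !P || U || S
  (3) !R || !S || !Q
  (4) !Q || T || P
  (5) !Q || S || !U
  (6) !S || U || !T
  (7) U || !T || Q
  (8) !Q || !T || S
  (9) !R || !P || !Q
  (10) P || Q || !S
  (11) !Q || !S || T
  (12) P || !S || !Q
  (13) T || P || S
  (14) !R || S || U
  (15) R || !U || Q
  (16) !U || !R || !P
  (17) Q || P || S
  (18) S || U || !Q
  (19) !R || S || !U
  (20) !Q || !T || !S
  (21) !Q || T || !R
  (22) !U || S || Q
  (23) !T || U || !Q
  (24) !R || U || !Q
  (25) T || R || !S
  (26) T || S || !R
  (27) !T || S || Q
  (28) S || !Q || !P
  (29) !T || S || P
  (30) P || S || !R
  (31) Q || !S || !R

UNSATISFIABLE

Branch on Q: set Q = false.
Branch on U: set U = true.
The clause (R) is unit, so R = true.
The clause (!P) is unit, so P = false.
The clause (!S) is unit, so S = false.
But (S) is also a unit clause — contradiction.
That branch fails; take U = false instead.
The clause (!T) is unit, so T = false.
Branch on P: set P = false.
The clause (!S) is unit, so S = false.
But (S) is also a unit clause — contradiction.
That branch fails; take P = true instead.
The clause (S) is unit, so S = true.
The clause (R) is unit, so R = true.
But (!R) is also a unit clause — contradiction.
Neither P = true nor P = false works.
Neither U = true nor U = false works.
That branch fails; take Q = true instead.
Branch on U: set U = false.
The clause (S) is unit, so S = true.
The clause (!R) is unit, so R = false.
The clause (!T) is unit, so T = false.
But (T) is also a unit clause — contradiction.
That branch fails; take U = true instead.
The clause (T) is unit, so T = true.
The clause (S) is unit, so S = true.
But (!S) is also a unit clause — contradiction.
Neither U = true nor U = false works.
Neither Q = true nor Q = false works.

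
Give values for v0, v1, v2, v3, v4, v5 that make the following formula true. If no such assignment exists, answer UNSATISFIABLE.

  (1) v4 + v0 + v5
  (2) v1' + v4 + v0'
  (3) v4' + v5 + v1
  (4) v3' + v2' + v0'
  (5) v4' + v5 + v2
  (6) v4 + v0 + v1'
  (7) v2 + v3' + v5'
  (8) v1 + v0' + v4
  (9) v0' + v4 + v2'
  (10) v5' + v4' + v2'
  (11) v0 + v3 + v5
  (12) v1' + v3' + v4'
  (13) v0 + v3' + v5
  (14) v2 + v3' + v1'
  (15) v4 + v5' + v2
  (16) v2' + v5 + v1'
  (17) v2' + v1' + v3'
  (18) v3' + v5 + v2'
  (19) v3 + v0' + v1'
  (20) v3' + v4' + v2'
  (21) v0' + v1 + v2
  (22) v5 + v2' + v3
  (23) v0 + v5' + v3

Case v4 = 0:
Case v0 = 0:
The clause (v5) is unit, so v5 = 1.
The clause (v1') is unit, so v1 = 0.
The clause (v2) is unit, so v2 = 1.
The clause (v3) is unit, so v3 = 1.
All clauses are satisfied.

v0 ↦ 0; v1 ↦ 0; v2 ↦ 1; v3 ↦ 1; v4 ↦ 0; v5 ↦ 1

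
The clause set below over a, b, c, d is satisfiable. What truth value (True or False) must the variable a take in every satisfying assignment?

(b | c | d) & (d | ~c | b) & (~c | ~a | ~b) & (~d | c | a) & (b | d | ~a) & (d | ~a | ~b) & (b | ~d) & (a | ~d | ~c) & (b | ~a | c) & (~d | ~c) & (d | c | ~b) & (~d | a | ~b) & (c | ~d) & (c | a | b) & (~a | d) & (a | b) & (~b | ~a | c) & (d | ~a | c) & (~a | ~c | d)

Suppose a = 1.
From the singleton clause (d), d = 1.
From the singleton clause (b), b = 1.
From the singleton clause (~c), c = 0.
Now (c) is unsatisfied and unit — conflict.
So every satisfying assignment has a = False.

False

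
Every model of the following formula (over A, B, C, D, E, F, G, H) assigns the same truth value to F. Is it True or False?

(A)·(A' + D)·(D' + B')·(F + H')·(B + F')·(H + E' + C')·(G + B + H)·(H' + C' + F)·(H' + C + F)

Suppose F = 1.
(A) alone gives A = 1.
(D) alone gives D = 1.
(B') alone gives B = 0.
That conflicts with the unit clause (B).
So every satisfying assignment has F = False.

False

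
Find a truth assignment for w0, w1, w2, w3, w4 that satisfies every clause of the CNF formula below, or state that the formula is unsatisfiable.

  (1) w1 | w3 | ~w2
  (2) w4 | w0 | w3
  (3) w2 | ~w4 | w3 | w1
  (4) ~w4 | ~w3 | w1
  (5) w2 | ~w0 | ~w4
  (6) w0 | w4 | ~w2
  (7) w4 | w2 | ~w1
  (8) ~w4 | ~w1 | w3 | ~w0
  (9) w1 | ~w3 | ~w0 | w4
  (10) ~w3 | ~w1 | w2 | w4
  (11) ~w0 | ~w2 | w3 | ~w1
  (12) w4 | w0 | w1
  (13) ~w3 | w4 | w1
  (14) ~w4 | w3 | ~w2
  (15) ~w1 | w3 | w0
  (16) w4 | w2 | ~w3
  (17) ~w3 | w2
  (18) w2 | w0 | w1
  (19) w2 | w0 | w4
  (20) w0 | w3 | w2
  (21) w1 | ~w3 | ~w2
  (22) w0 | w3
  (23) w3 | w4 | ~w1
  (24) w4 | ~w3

w0: 1, w1: 1, w2: 1, w3: 1, w4: 1

Try w3 = 1.
(w2) alone gives w2 = 1.
(w1) alone gives w1 = 1.
(w4) alone gives w4 = 1.
Every clause is now satisfied; w0 is unconstrained.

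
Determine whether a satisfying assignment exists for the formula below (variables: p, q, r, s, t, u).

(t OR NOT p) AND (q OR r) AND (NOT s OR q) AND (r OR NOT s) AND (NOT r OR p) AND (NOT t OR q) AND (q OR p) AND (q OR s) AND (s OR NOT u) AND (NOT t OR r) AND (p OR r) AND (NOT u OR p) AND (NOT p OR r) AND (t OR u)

Case t = true:
(q) alone gives q = true.
(r) alone gives r = true.
(p) alone gives p = true.
Case s = false:
(NOT u) alone gives u = false.
All clauses are satisfied.
A satisfying assignment: p ↦ true, q ↦ true, r ↦ true, s ↦ false, t ↦ true, u ↦ false.

Yes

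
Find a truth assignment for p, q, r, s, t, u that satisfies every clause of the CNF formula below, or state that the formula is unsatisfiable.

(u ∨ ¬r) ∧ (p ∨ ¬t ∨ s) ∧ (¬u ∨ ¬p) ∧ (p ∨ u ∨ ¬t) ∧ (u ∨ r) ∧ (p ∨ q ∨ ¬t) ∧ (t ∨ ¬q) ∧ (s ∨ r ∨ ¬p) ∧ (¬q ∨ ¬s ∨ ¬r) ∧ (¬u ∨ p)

Case u = True:
Unit clause (¬p) forces p = False.
Now (p) is unsatisfied and unit — conflict.
Undo u and try u = False.
Unit clause (¬r) forces r = False.
Now (r) is unsatisfied and unit — conflict.
Both values of u lead to a conflict.

UNSATISFIABLE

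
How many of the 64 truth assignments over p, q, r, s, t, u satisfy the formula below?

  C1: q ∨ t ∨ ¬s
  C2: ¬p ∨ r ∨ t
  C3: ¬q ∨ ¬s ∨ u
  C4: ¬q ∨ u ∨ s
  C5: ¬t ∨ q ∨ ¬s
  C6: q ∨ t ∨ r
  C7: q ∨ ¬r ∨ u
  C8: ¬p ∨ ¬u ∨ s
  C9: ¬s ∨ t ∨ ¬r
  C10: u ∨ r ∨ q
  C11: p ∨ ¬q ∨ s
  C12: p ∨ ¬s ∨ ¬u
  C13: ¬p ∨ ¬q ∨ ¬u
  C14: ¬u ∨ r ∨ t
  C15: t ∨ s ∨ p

2

There are 2^6 = 64 truth assignments over (p, q, r, s, t, u).
Split on u. With u = True, the clauses containing u are satisfied and ¬u drops from the rest; 2 of the 2^5 = 32 assignments to the other variables satisfy what remains.
With u = False, by the same count on the reduced clause set, 0 assignments work.
Total: 2 + 0 = 2.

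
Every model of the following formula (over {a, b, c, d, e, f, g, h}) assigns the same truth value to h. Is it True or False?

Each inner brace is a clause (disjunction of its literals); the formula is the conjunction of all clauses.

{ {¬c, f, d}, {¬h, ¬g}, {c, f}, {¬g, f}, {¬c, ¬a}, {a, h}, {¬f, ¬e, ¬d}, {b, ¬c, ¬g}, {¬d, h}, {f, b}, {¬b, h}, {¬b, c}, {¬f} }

True

Suppose h = False.
Unit clause (a) forces a = True.
Unit clause (¬c) forces c = False.
Unit clause (f) forces f = True.
That conflicts with the unit clause (¬f).
So every satisfying assignment has h = True.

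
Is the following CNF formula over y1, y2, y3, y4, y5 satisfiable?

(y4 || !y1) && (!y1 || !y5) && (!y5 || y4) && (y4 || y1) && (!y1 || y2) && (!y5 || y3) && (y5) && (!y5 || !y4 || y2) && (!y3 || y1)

(y5) alone gives y5 = true.
(!y1) alone gives y1 = false.
(y4) alone gives y4 = true.
(y3) alone gives y3 = true.
But (!y3) is also a unit clause — contradiction.
No assignment satisfies every clause.

Unsatisfiable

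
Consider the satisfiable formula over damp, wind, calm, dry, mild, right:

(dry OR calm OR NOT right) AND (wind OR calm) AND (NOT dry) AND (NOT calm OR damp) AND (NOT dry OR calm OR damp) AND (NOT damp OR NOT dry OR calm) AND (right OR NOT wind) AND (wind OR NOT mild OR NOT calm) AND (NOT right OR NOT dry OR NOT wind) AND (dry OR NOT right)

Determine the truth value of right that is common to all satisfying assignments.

False

Suppose right = true.
(NOT dry) alone gives dry = false.
That conflicts with the unit clause (dry).
So every satisfying assignment has right = False.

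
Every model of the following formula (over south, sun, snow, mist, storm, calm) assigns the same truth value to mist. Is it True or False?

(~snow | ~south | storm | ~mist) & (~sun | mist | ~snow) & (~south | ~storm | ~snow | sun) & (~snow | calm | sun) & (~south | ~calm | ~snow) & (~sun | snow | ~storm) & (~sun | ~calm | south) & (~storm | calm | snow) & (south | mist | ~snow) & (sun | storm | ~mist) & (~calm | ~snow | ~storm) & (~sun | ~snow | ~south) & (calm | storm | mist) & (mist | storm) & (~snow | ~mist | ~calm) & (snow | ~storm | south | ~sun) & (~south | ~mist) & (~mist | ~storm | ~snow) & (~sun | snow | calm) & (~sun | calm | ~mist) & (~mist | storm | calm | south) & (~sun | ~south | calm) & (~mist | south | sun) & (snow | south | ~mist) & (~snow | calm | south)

Suppose mist = 1.
From the singleton clause (~south), south = 0.
From the singleton clause (sun), sun = 1.
From the singleton clause (~calm), calm = 0.
That conflicts with the unit clause (calm).
So every satisfying assignment has mist = False.

False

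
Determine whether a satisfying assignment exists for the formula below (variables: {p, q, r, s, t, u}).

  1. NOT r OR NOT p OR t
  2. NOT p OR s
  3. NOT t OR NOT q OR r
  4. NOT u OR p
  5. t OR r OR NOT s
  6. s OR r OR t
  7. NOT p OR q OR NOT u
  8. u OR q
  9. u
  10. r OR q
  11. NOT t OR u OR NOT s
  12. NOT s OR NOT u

No

The clause (u) is unit, so u = true.
The clause (p) is unit, so p = true.
The clause (s) is unit, so s = true.
But (NOT s) is also a unit clause — contradiction.
No assignment satisfies every clause.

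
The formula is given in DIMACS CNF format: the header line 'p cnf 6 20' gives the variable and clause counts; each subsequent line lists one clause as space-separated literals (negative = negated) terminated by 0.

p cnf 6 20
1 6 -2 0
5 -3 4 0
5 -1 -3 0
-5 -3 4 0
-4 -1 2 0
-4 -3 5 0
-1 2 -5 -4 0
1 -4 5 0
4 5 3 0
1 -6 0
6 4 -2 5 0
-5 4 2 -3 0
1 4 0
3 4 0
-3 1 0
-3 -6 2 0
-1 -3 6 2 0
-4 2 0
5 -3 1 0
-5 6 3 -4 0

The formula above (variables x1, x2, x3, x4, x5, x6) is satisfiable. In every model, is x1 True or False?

True

Suppose x1 = False.
Unit clause (¬x6) forces x6 = False.
Unit clause (¬x2) forces x2 = False.
Unit clause (x4) forces x4 = True.
That conflicts with the unit clause (¬x4).
So every satisfying assignment has x1 = True.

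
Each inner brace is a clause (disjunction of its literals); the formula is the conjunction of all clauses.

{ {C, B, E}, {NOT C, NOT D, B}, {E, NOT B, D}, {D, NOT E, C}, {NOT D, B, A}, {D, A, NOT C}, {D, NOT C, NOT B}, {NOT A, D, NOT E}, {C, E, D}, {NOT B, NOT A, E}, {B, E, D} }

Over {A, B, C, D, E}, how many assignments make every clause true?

There are 2^5 = 32 truth assignments over (A, B, C, D, E).
Split on A. With A = true, the clauses containing A are satisfied and NOT A drops from the rest; 3 of the 2^4 = 16 assignments to the other variables satisfy what remains.
With A = false, by the same count on the reduced clause set, 4 assignments work.
(One model: A=F, B=T, C=F, D=T, E=F.)
Total: 3 + 4 = 7.

7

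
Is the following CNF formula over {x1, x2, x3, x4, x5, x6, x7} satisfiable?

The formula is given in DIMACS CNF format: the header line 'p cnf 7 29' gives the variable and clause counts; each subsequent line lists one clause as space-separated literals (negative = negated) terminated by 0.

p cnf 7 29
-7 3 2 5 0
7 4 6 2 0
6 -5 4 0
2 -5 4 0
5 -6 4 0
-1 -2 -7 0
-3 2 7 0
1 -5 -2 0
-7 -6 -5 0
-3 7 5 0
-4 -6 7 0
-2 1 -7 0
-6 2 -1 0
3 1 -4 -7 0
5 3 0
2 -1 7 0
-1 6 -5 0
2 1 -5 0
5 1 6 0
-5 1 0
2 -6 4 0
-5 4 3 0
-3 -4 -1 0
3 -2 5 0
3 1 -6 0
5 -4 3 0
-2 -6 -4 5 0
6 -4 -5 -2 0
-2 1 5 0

Yes, satisfiable

Case x5 = True:
(x1) alone gives x1 = True.
(x6) alone gives x6 = True.
(¬x7) alone gives x7 = False.
(¬x4) alone gives x4 = False.
(x2) alone gives x2 = True.
(x3) alone gives x3 = True.
All clauses are satisfied.
A satisfying assignment: x1 ↦ True,  x2 ↦ True,  x3 ↦ True,  x4 ↦ False,  x5 ↦ True,  x6 ↦ True,  x7 ↦ False.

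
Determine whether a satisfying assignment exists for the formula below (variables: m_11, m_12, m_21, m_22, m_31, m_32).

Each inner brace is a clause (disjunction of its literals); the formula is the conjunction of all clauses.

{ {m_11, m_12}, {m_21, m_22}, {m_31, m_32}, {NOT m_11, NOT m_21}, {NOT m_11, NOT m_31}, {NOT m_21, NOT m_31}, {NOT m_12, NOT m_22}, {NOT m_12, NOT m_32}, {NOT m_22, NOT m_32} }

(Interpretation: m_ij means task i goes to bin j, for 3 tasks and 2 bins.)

No

Try m_11 = true.
(NOT m_21) alone gives m_21 = false.
(m_22) alone gives m_22 = true.
(NOT m_31) alone gives m_31 = false.
(m_32) alone gives m_32 = true.
But (NOT m_32) is also a unit clause — contradiction.
Undo m_11 and try m_11 = false.
(m_12) alone gives m_12 = true.
(NOT m_22) alone gives m_22 = false.
(m_21) alone gives m_21 = true.
(NOT m_31) alone gives m_31 = false.
(m_32) alone gives m_32 = true.
But (NOT m_32) is also a unit clause — contradiction.
Either choice for m_11 ends in contradiction.
No assignment satisfies every clause.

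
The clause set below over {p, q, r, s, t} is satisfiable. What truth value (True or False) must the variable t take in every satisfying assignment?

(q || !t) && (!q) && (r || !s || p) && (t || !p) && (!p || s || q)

False

Suppose t = true.
(q) alone gives q = true.
But (!q) is also a unit clause — contradiction.
So every satisfying assignment has t = False.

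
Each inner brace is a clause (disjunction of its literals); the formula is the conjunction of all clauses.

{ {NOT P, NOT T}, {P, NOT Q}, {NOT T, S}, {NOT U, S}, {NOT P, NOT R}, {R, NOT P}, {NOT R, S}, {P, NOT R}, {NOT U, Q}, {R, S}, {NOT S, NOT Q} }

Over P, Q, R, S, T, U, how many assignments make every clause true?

2

There are 2^6 = 64 truth assignments over (P, Q, R, S, T, U).
Split on P. With P = true, the clauses containing P are satisfied and NOT P drops from the rest; 0 of the 2^5 = 32 assignments to the other variables satisfy what remains.
With P = false, by the same count on the reduced clause set, 2 assignments work.
(One model: P=F, Q=F, R=F, S=T, T=F, U=F.)
Total: 0 + 2 = 2.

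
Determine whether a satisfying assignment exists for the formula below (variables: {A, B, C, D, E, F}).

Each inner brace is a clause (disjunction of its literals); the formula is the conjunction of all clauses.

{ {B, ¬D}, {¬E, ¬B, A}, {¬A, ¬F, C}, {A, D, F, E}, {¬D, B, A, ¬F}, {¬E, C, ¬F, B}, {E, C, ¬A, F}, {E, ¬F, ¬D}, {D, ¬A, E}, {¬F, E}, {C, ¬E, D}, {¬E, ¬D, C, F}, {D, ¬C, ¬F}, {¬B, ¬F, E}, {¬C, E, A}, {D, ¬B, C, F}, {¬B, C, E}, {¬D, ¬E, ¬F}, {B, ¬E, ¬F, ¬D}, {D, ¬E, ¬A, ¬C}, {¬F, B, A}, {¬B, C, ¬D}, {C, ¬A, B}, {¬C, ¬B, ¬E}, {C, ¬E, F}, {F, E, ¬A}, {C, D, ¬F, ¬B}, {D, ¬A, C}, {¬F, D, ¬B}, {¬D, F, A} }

Yes

Suppose B = False.
Unit clause (¬D) forces D = False.
Suppose A = False.
Unit clause (¬F) forces F = False.
Unit clause (E) forces E = True.
Unit clause (C) forces C = True.
Every clause now holds.
A satisfying assignment: A ↦ False, B ↦ False, C ↦ True, D ↦ False, E ↦ True, F ↦ False.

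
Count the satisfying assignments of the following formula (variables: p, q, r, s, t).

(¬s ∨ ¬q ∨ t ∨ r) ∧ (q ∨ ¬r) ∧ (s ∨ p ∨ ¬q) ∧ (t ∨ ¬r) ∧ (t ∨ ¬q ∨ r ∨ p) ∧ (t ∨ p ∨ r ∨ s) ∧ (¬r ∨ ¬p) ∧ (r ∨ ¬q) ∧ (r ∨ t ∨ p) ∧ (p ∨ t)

There are 2^5 = 32 truth assignments over (p, q, r, s, t).
Split on q. With q = True, the clauses containing q are satisfied and ¬q drops from the rest; 1 of the 2^4 = 16 assignments to the other variables satisfy what remains.
With q = False, by the same count on the reduced clause set, 6 assignments work.
Total: 1 + 6 = 7.

7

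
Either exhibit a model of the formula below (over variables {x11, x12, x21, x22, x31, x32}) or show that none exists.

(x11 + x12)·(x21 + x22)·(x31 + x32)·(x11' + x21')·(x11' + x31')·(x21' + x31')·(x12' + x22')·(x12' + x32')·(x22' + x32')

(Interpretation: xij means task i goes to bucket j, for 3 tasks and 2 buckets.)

Suppose x11 = 1.
(x21') alone gives x21 = 0.
(x22) alone gives x22 = 1.
(x31') alone gives x31 = 0.
(x32) alone gives x32 = 1.
Now (x32') is unsatisfied and unit — conflict.
So x11 must be the other value — set x11 = 0.
(x12) alone gives x12 = 1.
(x22') alone gives x22 = 0.
(x21) alone gives x21 = 1.
(x31') alone gives x31 = 0.
(x32) alone gives x32 = 1.
Now (x32') is unsatisfied and unit — conflict.
Either choice for x11 ends in contradiction.

UNSATISFIABLE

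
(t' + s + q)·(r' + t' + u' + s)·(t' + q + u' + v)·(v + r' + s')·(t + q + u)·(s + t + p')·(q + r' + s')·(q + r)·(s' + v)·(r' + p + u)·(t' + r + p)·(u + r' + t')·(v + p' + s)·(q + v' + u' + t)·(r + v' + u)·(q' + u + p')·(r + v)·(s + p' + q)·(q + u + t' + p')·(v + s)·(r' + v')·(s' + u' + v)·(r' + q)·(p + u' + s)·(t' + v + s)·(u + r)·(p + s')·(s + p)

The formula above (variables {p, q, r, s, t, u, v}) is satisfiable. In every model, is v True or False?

True

Suppose v = 0.
(s') alone gives s = 0.
That conflicts with the unit clause (s).
So every satisfying assignment has v = True.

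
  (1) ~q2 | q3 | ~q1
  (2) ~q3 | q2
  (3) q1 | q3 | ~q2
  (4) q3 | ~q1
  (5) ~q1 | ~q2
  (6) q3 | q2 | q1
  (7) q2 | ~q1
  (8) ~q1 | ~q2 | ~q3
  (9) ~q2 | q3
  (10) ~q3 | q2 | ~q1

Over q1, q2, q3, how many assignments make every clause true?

1

There are 2^3 = 8 truth assignments over (q1, q2, q3).
Check each against the 10 clauses (columns in the order q1, q2, q3):
  F F F  ✗ fails (q3 | q2 | q1)
  F F T  ✗ fails (~q3 | q2)
  F T F  ✗ fails (q1 | q3 | ~q2)
  F T T  ✓ satisfies all
  T F F  ✗ fails (q3 | ~q1)
  T F T  ✗ fails (~q3 | q2)
  T T F  ✗ fails (~q2 | q3 | ~q1)
  T T T  ✗ fails (~q1 | ~q2)
1 of the 8 rows is a model.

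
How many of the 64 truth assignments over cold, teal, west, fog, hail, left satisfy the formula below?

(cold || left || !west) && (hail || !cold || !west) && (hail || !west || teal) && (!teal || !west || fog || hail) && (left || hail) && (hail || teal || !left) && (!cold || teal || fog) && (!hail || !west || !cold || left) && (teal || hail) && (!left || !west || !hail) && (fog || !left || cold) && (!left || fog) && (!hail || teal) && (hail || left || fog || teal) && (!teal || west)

1

There are 2^6 = 64 truth assignments over (cold, teal, west, fog, hail, left).
Split on teal. With teal = true, the clauses containing teal are satisfied and !teal drops from the rest; 1 of the 2^5 = 32 assignments to the other variables satisfy what remains.
With teal = false, by the same count on the reduced clause set, 0 assignments work.
Total: 1 + 0 = 1.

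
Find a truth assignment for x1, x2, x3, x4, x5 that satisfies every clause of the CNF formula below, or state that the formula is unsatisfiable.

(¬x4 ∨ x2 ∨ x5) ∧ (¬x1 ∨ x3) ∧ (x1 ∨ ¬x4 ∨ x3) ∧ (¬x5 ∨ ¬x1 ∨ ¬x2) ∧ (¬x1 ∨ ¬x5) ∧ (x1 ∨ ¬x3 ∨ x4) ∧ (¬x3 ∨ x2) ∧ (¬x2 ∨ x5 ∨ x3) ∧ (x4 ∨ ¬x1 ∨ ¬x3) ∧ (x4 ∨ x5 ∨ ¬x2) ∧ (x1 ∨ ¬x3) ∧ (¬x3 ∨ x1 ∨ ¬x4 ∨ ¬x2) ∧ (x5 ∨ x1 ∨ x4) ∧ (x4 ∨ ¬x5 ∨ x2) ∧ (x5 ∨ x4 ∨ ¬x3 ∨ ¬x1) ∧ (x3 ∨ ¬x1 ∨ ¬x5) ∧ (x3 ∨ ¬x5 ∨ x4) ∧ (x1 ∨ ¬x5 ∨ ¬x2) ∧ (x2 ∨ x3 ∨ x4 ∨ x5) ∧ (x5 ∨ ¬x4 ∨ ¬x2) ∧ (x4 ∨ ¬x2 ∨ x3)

Suppose x1 = False.
The clause (¬x3) is unit, so x3 = False.
The clause (¬x4) is unit, so x4 = False.
The clause (x5) is unit, so x5 = True.
That conflicts with the unit clause (¬x5).
So x1 must be the other value — set x1 = True.
The clause (x3) is unit, so x3 = True.
The clause (¬x5) is unit, so x5 = False.
The clause (x2) is unit, so x2 = True.
The clause (x4) is unit, so x4 = True.
That conflicts with the unit clause (¬x4).
Both values of x1 lead to a conflict.

UNSATISFIABLE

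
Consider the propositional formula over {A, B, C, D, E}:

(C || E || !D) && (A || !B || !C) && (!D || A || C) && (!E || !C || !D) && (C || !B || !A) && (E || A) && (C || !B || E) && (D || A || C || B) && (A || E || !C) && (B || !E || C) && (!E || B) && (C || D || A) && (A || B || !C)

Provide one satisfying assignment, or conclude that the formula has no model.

Branch on E: set E = false.
(A) alone gives A = true.
Branch on C: set C = true.
Every clause is now satisfied; B, D are unconstrained.

A=true, B=true, C=true, D=false, E=false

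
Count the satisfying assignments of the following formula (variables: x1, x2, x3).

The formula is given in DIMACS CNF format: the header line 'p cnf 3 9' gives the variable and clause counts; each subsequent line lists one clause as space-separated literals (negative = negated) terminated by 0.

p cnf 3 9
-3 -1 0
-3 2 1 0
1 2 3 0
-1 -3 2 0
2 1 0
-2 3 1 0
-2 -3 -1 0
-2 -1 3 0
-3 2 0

2

There are 2^3 = 8 truth assignments over (x1, x2, x3).
Check each against the 9 clauses (columns in the order x1, x2, x3):
  F F F  ✗ fails (x1 ∨ x2 ∨ x3)
  F F T  ✗ fails (¬x3 ∨ x2 ∨ x1)
  F T F  ✗ fails (¬x2 ∨ x3 ∨ x1)
  F T T  ✓ satisfies all
  T F F  ✓ satisfies all
  T F T  ✗ fails (¬x3 ∨ ¬x1)
  T T F  ✗ fails (¬x2 ∨ ¬x1 ∨ x3)
  T T T  ✗ fails (¬x3 ∨ ¬x1)
2 of the 8 rows are models.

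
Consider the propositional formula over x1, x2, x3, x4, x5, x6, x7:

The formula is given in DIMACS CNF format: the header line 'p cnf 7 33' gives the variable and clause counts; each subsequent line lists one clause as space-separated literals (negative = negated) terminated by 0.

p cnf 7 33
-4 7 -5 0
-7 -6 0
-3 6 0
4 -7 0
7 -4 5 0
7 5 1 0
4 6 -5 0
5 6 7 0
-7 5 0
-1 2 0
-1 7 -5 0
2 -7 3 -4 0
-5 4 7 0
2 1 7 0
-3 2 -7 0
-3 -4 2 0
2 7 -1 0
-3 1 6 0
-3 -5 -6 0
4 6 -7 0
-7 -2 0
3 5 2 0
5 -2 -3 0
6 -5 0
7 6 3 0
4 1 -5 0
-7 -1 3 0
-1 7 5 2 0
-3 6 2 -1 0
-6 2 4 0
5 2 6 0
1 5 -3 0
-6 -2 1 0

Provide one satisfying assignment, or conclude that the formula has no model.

x1 ↦ True; x2 ↦ True; x3 ↦ False; x4 ↦ False; x5 ↦ False; x6 ↦ True; x7 ↦ False

Try x7 = False.
Try x4 = False.
From the singleton clause (¬x5), x5 = False.
From the singleton clause (x1), x1 = True.
From the singleton clause (x6), x6 = True.
From the singleton clause (x2), x2 = True.
From the singleton clause (¬x3), x3 = False.
This assignment satisfies each clause.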